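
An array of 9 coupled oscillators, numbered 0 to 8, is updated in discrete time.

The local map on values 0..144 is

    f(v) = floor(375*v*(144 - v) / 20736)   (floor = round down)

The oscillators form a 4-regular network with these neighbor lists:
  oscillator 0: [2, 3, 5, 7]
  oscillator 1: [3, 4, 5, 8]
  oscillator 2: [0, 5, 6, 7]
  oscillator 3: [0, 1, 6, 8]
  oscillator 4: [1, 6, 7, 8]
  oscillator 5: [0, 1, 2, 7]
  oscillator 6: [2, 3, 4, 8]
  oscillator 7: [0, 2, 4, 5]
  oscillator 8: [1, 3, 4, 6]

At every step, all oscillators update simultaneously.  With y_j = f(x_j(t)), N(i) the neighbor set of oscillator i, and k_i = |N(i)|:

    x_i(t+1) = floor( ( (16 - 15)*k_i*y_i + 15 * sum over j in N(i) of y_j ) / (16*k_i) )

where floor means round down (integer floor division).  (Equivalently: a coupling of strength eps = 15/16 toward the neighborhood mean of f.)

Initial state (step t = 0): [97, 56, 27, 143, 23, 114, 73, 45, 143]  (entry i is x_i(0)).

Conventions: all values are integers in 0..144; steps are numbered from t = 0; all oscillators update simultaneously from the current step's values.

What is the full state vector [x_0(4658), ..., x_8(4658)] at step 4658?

Answer: [88, 88, 88, 88, 88, 88, 88, 88, 88]
Key observation: The state at step 5, [89, 89, 89, 89, 89, 89, 89, 89, 89], reappears at step 7: the system is in a cycle of period 2 from step 5 on.  Therefore the state at step 4658 equals the state at step 5 + ((4658 - 5) mod 2) = 6, which is [88, 88, 88, 88, 88, 88, 88, 88, 88].

Derivation:
t=0: [97, 56, 27, 143, 23, 114, 73, 45, 143]
t=1: [52, 32, 77, 62, 65, 76, 31, 63, 54]
t=2: [91, 89, 84, 76, 77, 84, 89, 91, 78]
t=3: [90, 92, 88, 89, 89, 88, 92, 90, 90]
t=4: [88, 87, 87, 86, 86, 87, 87, 88, 87]
t=5: [89, 89, 89, 89, 89, 89, 89, 89, 89]
t=6: [88, 88, 88, 88, 88, 88, 88, 88, 88]
t=7: [89, 89, 89, 89, 89, 89, 89, 89, 89]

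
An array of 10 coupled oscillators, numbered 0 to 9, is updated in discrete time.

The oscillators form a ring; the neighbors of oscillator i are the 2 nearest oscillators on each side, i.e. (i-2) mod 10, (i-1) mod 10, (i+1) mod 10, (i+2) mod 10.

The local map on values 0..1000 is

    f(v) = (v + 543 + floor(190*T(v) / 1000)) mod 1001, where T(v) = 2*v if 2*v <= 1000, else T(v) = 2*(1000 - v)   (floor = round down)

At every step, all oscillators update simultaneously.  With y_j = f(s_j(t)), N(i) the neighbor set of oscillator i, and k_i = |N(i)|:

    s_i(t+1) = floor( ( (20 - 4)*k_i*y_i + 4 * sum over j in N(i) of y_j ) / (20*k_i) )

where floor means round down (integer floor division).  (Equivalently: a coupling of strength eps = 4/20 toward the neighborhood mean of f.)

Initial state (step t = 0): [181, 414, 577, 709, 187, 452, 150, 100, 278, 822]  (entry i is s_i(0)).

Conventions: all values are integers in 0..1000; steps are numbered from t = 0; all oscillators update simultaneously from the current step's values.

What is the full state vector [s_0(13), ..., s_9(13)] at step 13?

Answer: [679, 891, 753, 401, 659, 717, 448, 436, 423, 386]

Derivation:
t=0: [181, 414, 577, 709, 187, 452, 150, 100, 278, 822]
t=1: [721, 183, 326, 356, 718, 261, 728, 658, 873, 470]
t=2: [417, 715, 871, 179, 408, 777, 401, 359, 433, 249]
t=3: [186, 404, 438, 698, 171, 373, 110, 105, 167, 741]
t=4: [709, 163, 218, 337, 684, 170, 669, 644, 746, 422]
t=5: [394, 680, 748, 142, 374, 672, 360, 337, 364, 190]
t=6: [146, 375, 369, 646, 121, 312, 52, 66, 81, 667]
t=7: [650, 119, 132, 347, 665, 892, 639, 636, 639, 372]
t=8: [350, 621, 649, 128, 344, 429, 326, 311, 305, 127]
t=9: [135, 334, 312, 614, 121, 242, 897, 917, 905, 687]
t=10: [673, 119, 865, 369, 698, 799, 510, 501, 488, 362]
t=11: [342, 610, 438, 137, 341, 377, 251, 231, 214, 107]
t=12: [109, 319, 169, 611, 101, 174, 799, 812, 793, 652]
t=13: [679, 891, 753, 401, 659, 717, 448, 436, 423, 386]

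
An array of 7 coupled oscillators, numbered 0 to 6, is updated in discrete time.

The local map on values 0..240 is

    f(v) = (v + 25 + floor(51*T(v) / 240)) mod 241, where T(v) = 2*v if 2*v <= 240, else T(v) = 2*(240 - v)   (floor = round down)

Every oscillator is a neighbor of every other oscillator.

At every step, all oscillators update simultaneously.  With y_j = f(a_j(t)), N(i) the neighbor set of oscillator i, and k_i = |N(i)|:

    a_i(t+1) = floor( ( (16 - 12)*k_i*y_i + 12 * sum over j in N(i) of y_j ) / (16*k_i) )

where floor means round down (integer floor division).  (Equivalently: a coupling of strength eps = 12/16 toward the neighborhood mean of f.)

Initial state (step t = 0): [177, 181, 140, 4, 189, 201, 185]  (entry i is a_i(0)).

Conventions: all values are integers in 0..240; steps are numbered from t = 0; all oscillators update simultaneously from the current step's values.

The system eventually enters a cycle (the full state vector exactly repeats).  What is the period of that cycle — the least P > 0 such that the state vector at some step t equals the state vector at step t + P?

Answer: 21
Key observation: The state at step 13, [1, 1, 1, 1, 1, 1, 1], reappears at step 34 — and no state repeats earlier — so the cycle the system enters has period 21.

Derivation:
t=0: [177, 181, 140, 4, 189, 201, 185]
t=1: [174, 174, 171, 149, 175, 145, 174]
t=2: [222, 222, 222, 220, 222, 220, 222]
t=3: [12, 12, 12, 12, 12, 12, 12]
t=4: [42, 42, 42, 42, 42, 42, 42]
t=5: [84, 84, 84, 84, 84, 84, 84]
t=6: [144, 144, 144, 144, 144, 144, 144]
t=7: [209, 209, 209, 209, 209, 209, 209]
t=8: [6, 6, 6, 6, 6, 6, 6]
t=9: [33, 33, 33, 33, 33, 33, 33]
t=10: [72, 72, 72, 72, 72, 72, 72]
t=11: [127, 127, 127, 127, 127, 127, 127]
t=12: [200, 200, 200, 200, 200, 200, 200]
t=13: [1, 1, 1, 1, 1, 1, 1]
t=14: [26, 26, 26, 26, 26, 26, 26]
t=15: [62, 62, 62, 62, 62, 62, 62]
t=16: [113, 113, 113, 113, 113, 113, 113]
t=17: [186, 186, 186, 186, 186, 186, 186]
t=18: [233, 233, 233, 233, 233, 233, 233]
t=19: [19, 19, 19, 19, 19, 19, 19]
t=20: [52, 52, 52, 52, 52, 52, 52]
t=21: [99, 99, 99, 99, 99, 99, 99]
t=22: [166, 166, 166, 166, 166, 166, 166]
t=23: [222, 222, 222, 222, 222, 222, 222]
t=24: [13, 13, 13, 13, 13, 13, 13]
t=25: [43, 43, 43, 43, 43, 43, 43]
t=26: [86, 86, 86, 86, 86, 86, 86]
t=27: [147, 147, 147, 147, 147, 147, 147]
t=28: [211, 211, 211, 211, 211, 211, 211]
t=29: [7, 7, 7, 7, 7, 7, 7]
t=30: [34, 34, 34, 34, 34, 34, 34]
t=31: [73, 73, 73, 73, 73, 73, 73]
t=32: [129, 129, 129, 129, 129, 129, 129]
t=33: [201, 201, 201, 201, 201, 201, 201]
t=34: [1, 1, 1, 1, 1, 1, 1]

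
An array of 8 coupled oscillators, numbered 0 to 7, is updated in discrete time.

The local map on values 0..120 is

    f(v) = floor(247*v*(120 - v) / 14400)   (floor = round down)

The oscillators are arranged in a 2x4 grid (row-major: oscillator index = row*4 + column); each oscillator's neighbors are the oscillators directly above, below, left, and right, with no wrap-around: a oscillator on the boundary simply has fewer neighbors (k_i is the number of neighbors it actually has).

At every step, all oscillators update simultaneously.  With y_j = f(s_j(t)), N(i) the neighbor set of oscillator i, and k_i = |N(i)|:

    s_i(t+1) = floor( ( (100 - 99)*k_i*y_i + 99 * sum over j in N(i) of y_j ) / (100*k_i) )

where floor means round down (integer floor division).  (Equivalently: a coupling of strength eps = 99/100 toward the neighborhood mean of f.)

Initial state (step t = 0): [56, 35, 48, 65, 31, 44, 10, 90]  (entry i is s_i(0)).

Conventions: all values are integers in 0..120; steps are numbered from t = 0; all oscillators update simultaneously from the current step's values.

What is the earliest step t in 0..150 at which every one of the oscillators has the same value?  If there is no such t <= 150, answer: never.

Answer: 3
Key observation: Synchronization is absorbing here: once all oscillators are equal they stay equal, and step 3 is the first all-equal step.

Derivation:
t=0: [56, 35, 48, 65, 31, 44, 10, 90]  (not all equal)
t=1: [49, 58, 43, 52, 58, 38, 53, 39]  (not all equal)
t=2: [60, 56, 60, 55, 56, 60, 54, 59]  (not all equal)
t=3: [61, 61, 61, 61, 61, 61, 61, 61]  (all equal)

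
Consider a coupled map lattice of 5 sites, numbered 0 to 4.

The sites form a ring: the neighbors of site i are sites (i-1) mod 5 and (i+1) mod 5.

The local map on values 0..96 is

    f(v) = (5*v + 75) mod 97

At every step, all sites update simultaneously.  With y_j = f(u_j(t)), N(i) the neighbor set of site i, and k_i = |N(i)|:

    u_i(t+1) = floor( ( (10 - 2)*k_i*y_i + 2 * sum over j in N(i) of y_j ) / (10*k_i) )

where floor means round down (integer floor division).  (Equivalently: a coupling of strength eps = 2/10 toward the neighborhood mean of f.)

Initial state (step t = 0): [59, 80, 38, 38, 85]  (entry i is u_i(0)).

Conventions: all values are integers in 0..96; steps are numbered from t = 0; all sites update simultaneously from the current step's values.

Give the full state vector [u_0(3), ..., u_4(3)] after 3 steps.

Simulating step by step:
t=0: [59, 80, 38, 38, 85]
t=1: [73, 84, 72, 65, 27]
t=2: [44, 17, 39, 15, 19]
t=3: [16, 58, 72, 57, 64]

Answer: [16, 58, 72, 57, 64]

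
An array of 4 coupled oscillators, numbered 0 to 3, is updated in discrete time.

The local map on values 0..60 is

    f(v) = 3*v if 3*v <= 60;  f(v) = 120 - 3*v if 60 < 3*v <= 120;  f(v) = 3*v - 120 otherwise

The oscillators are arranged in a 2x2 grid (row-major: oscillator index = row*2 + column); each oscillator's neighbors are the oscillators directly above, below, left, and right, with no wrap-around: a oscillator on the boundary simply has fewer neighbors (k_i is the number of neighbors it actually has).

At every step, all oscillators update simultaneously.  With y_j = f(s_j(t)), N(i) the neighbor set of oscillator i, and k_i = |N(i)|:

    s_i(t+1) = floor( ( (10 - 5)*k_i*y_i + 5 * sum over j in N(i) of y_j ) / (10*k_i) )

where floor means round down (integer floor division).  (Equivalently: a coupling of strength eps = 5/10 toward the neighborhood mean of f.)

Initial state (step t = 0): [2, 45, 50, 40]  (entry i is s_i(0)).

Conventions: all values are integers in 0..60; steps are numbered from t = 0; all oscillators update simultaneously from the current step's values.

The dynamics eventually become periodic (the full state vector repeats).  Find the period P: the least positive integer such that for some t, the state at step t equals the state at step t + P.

Simulating step by step:
t=0: [2, 45, 50, 40]
t=1: [14, 9, 16, 11]
t=2: [39, 32, 42, 35]
t=3: [9, 16, 7, 15]
t=4: [30, 42, 28, 39]
t=5: [25, 11, 26, 12]
t=6: [41, 36, 41, 36]
t=7: [5, 9, 5, 9]
t=8: [18, 24, 18, 24]
t=9: [52, 49, 52, 49]
t=10: [33, 29, 33, 29]
t=11: [24, 30, 24, 30]
t=12: [43, 34, 43, 34]
t=13: [11, 15, 11, 15]
t=14: [36, 42, 36, 42]
t=15: [10, 7, 10, 7]
t=16: [27, 23, 27, 23]
t=17: [42, 48, 42, 48]
t=18: [10, 19, 10, 19]
t=19: [36, 50, 36, 50]
t=20: [16, 25, 16, 25]
t=21: [47, 45, 47, 45]
t=22: [19, 16, 19, 16]
t=23: [54, 50, 54, 50]
t=24: [39, 33, 39, 33]
t=25: [7, 16, 7, 16]
t=26: [27, 41, 27, 41]
t=27: [30, 12, 30, 12]
t=28: [31, 34, 31, 34]
t=29: [24, 20, 24, 20]
t=30: [51, 57, 51, 57]
t=31: [37, 46, 37, 46]
t=32: [11, 15, 11, 15]

Answer: 19
Key observation: The state at step 13, [11, 15, 11, 15], reappears at step 32 — and no state repeats earlier — so the cycle the system enters has period 19.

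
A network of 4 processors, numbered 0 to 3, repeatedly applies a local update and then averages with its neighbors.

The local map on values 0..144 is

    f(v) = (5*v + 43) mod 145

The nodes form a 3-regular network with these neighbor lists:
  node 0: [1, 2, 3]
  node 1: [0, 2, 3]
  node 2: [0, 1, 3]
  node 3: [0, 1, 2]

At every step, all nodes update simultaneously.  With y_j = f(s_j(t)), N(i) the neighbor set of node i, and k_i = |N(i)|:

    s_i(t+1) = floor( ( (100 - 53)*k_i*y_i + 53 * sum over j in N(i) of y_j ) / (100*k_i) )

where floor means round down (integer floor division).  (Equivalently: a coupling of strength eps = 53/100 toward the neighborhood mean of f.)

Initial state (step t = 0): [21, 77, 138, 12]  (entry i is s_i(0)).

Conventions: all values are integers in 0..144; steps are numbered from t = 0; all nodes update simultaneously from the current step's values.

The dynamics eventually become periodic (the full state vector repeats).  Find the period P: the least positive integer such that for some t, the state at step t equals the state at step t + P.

Simulating step by step:
t=0: [21, 77, 138, 12]
t=1: [45, 85, 46, 74]
t=2: [107, 81, 109, 107]
t=3: [96, 58, 56, 96]
t=4: [70, 57, 54, 70]
t=5: [77, 58, 53, 77]
t=6: [100, 72, 64, 100]
t=7: [102, 104, 92, 102]
t=8: [110, 113, 96, 110]
t=9: [28, 33, 50, 28]
t=10: [36, 43, 25, 36]
t=11: [74, 84, 58, 74]
t=12: [92, 64, 68, 92]
t=13: [73, 74, 80, 73]
t=14: [99, 100, 67, 99]
t=15: [101, 102, 96, 101]
t=16: [109, 110, 102, 109]
t=17: [28, 29, 60, 28]
t=18: [41, 43, 45, 41]
t=19: [108, 111, 114, 108]
t=20: [10, 15, 19, 10]
t=21: [105, 112, 118, 105]
t=22: [99, 67, 75, 99]
t=23: [104, 100, 112, 104]
t=24: [105, 100, 75, 105]
t=25: [127, 120, 126, 127]
t=26: [90, 80, 89, 90]
t=27: [48, 33, 46, 48]
t=28: [122, 100, 120, 122]
t=29: [77, 87, 74, 77]
t=30: [118, 90, 114, 118]
t=31: [50, 51, 44, 50]
t=32: [24, 25, 57, 24]
t=33: [22, 23, 28, 22]
t=34: [14, 15, 22, 14]
t=35: [95, 96, 64, 95]
t=36: [82, 83, 79, 82]
t=37: [16, 17, 11, 16]
t=38: [119, 120, 112, 119]
t=39: [52, 54, 42, 52]
t=40: [31, 34, 59, 31]
t=41: [54, 59, 53, 54]
t=42: [26, 33, 25, 26]
t=43: [33, 43, 31, 33]
t=44: [70, 84, 67, 70]
t=45: [87, 65, 82, 87]
t=46: [44, 55, 37, 44]
t=47: [95, 69, 85, 95]
t=48: [76, 81, 62, 76]
t=49: [99, 64, 78, 99]
t=50: [104, 95, 116, 104]
t=51: [105, 91, 80, 105]
t=52: [98, 78, 61, 98]
t=53: [98, 112, 87, 98]
t=54: [75, 53, 58, 75]
t=55: [93, 61, 68, 93]
t=56: [73, 69, 79, 73]
t=57: [94, 88, 60, 94]
t=58: [68, 59, 60, 68]
t=59: [77, 64, 66, 77]
t=60: [116, 97, 100, 116]
t=61: [63, 77, 82, 63]
t=62: [71, 92, 56, 71]
t=63: [87, 75, 65, 87]
t=64: [64, 89, 74, 64]
t=65: [78, 72, 92, 78]
t=66: [124, 115, 102, 124]
t=67: [81, 68, 91, 81]
t=68: [35, 59, 50, 35]
t=69: [56, 48, 35, 56]
t=70: [58, 89, 70, 58]
t=71: [55, 58, 72, 55]
t=72: [45, 50, 70, 45]
t=73: [98, 63, 92, 98]
t=74: [87, 78, 78, 87]
t=75: [78, 107, 107, 78]
t=76: [143, 143, 143, 143]
t=77: [33, 33, 33, 33]
t=78: [63, 63, 63, 63]
t=79: [68, 68, 68, 68]
t=80: [93, 93, 93, 93]
t=81: [73, 73, 73, 73]
t=82: [118, 118, 118, 118]
t=83: [53, 53, 53, 53]
t=84: [18, 18, 18, 18]
t=85: [133, 133, 133, 133]
t=86: [128, 128, 128, 128]
t=87: [103, 103, 103, 103]
t=88: [123, 123, 123, 123]
t=89: [78, 78, 78, 78]
t=90: [143, 143, 143, 143]

Answer: 14
Key observation: The state at step 76, [143, 143, 143, 143], reappears at step 90 — and no state repeats earlier — so the cycle the system enters has period 14.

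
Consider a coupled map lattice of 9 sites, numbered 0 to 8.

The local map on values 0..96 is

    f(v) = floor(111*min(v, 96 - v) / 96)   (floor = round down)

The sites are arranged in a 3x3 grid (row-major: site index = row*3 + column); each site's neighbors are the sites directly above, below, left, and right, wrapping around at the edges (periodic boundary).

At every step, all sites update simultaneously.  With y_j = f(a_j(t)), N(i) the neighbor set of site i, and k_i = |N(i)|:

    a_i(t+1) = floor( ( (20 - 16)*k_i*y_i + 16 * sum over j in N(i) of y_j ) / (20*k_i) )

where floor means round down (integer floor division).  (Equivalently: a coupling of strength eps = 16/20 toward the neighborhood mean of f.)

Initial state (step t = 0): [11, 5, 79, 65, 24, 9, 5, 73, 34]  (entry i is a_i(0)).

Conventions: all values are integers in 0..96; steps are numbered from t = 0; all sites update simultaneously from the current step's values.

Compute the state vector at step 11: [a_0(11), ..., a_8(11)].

Simulating step by step:
t=0: [11, 5, 79, 65, 24, 9, 5, 73, 34]
t=1: [15, 17, 17, 17, 20, 26, 23, 20, 19]
t=2: [20, 20, 21, 23, 22, 22, 21, 22, 23]
t=3: [24, 24, 24, 24, 24, 25, 24, 24, 24]
t=4: [27, 27, 27, 27, 27, 27, 27, 27, 27]
t=5: [31, 31, 31, 31, 31, 31, 31, 31, 31]
t=6: [35, 35, 35, 35, 35, 35, 35, 35, 35]
t=7: [40, 40, 40, 40, 40, 40, 40, 40, 40]
t=8: [46, 46, 46, 46, 46, 46, 46, 46, 46]
t=9: [53, 53, 53, 53, 53, 53, 53, 53, 53]
t=10: [49, 49, 49, 49, 49, 49, 49, 49, 49]
t=11: [54, 54, 54, 54, 54, 54, 54, 54, 54]

Answer: [54, 54, 54, 54, 54, 54, 54, 54, 54]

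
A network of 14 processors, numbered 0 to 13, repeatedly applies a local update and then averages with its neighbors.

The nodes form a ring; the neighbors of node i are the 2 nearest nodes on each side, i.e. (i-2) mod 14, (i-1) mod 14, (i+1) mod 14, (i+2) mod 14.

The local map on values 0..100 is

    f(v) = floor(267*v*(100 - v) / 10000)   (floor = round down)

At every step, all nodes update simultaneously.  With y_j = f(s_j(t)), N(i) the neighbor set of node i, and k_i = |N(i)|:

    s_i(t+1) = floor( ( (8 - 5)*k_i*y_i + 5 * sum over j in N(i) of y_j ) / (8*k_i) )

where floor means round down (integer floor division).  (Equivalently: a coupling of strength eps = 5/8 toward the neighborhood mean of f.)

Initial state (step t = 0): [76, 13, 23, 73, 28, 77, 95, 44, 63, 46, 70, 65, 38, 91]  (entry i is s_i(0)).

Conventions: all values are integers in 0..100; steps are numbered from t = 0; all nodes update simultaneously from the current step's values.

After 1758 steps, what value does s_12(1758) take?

Answer: s_12(1758) = 62
Key observation: The state at step 7, [62, 62, 62, 62, 62, 62, 62, 62, 62, 62, 62, 62, 62, 62], reappears at step 8: the system is in a cycle of period 1 from step 7 on.  Therefore the state at step 1758 equals the state at step 7 + ((1758 - 7) mod 1) = 7, which is [62, 62, 62, 62, 62, 62, 62, 62, 62, 62, 62, 62, 62, 62].

Derivation:
t=0: [76, 13, 23, 73, 28, 77, 95, 44, 63, 46, 70, 65, 38, 91]
t=1: [43, 37, 46, 47, 44, 46, 39, 53, 54, 62, 60, 54, 52, 39]
t=2: [64, 63, 65, 65, 65, 65, 64, 64, 64, 64, 64, 64, 65, 64]
t=3: [60, 61, 60, 60, 60, 60, 60, 60, 61, 61, 60, 60, 60, 61]
t=4: [63, 63, 63, 63, 64, 64, 63, 63, 63, 63, 63, 63, 63, 63]
t=5: [62, 62, 61, 61, 61, 61, 61, 61, 62, 62, 62, 62, 62, 62]
t=6: [62, 62, 62, 62, 63, 63, 62, 62, 62, 62, 62, 62, 62, 62]
t=7: [62, 62, 62, 62, 62, 62, 62, 62, 62, 62, 62, 62, 62, 62]
t=8: [62, 62, 62, 62, 62, 62, 62, 62, 62, 62, 62, 62, 62, 62]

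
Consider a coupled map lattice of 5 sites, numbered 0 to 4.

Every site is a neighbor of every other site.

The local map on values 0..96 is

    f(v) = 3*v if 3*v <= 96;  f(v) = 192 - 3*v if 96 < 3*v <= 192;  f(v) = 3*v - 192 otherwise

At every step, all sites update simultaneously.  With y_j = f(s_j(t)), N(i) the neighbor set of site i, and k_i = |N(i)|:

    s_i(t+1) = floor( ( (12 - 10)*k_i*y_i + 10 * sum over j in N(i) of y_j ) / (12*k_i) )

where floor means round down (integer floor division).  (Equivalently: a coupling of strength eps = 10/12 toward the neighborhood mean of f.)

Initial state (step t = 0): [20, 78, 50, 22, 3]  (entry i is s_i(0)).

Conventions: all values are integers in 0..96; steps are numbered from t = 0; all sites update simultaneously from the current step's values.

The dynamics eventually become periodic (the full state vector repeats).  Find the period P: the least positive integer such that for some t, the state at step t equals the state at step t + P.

Simulating step by step:
t=0: [20, 78, 50, 22, 3]
t=1: [43, 43, 43, 42, 45]
t=2: [62, 62, 62, 62, 62]
t=3: [6, 6, 6, 6, 6]
t=4: [18, 18, 18, 18, 18]
t=5: [54, 54, 54, 54, 54]
t=6: [30, 30, 30, 30, 30]
t=7: [90, 90, 90, 90, 90]
t=8: [78, 78, 78, 78, 78]
t=9: [42, 42, 42, 42, 42]
t=10: [66, 66, 66, 66, 66]
t=11: [6, 6, 6, 6, 6]

Answer: 8
Key observation: The state at step 3, [6, 6, 6, 6, 6], reappears at step 11 — and no state repeats earlier — so the cycle the system enters has period 8.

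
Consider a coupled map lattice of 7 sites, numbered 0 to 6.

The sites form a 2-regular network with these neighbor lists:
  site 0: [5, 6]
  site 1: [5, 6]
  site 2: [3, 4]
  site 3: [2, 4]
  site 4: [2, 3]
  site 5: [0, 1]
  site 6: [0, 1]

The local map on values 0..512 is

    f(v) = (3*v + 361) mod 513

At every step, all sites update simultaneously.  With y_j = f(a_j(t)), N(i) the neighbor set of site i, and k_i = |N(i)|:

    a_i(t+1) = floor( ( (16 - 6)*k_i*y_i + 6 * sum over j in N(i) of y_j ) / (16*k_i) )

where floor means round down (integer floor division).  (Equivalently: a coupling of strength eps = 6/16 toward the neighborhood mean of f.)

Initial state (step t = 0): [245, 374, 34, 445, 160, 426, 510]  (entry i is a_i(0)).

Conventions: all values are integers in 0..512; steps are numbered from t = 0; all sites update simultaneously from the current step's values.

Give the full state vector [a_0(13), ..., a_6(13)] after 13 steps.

Answer: [172, 380, 232, 136, 90, 174, 388]

Derivation:
t=0: [245, 374, 34, 445, 160, 426, 510]
t=1: [128, 370, 380, 246, 321, 161, 318]
t=2: [261, 394, 366, 190, 289, 333, 307]
t=3: [184, 113, 386, 380, 285, 231, 182]
t=4: [329, 196, 432, 424, 300, 127, 356]
t=5: [319, 391, 135, 124, 186, 285, 394]
t=6: [218, 353, 275, 261, 342, 268, 152]
t=7: [396, 329, 189, 171, 277, 254, 358]
t=8: [101, 296, 358, 334, 249, 122, 317]
t=9: [188, 233, 334, 302, 191, 203, 248]
t=10: [358, 121, 334, 292, 371, 369, 133]
t=11: [384, 261, 334, 279, 382, 392, 270]
t=12: [427, 196, 333, 260, 396, 432, 204]
t=13: [172, 380, 232, 136, 90, 174, 388]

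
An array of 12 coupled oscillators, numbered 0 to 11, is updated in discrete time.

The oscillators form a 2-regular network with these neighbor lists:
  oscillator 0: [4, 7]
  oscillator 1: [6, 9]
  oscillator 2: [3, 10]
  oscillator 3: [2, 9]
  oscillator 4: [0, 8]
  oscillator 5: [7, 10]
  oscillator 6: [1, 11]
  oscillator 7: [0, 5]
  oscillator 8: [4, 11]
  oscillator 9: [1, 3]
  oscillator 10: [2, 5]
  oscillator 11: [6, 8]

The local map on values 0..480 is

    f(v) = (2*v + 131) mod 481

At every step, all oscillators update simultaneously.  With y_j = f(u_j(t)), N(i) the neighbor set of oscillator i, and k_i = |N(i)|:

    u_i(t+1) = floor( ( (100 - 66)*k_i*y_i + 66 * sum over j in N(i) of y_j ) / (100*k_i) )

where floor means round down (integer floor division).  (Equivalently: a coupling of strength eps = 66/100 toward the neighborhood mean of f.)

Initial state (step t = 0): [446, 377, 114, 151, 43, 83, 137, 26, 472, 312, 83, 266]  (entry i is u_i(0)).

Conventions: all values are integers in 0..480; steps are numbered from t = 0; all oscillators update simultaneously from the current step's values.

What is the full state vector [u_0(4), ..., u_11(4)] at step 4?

Answer: [153, 291, 319, 363, 125, 173, 196, 186, 61, 367, 226, 116]

Derivation:
t=0: [446, 377, 114, 151, 43, 83, 137, 26, 472, 312, 83, 266]
t=1: [152, 361, 362, 356, 131, 259, 331, 180, 170, 369, 317, 232]
t=2: [280, 357, 340, 374, 432, 154, 266, 202, 327, 374, 275, 297]
t=3: [100, 315, 309, 375, 180, 233, 262, 232, 194, 386, 321, 243]
t=4: [153, 291, 319, 363, 125, 173, 196, 186, 61, 367, 226, 116]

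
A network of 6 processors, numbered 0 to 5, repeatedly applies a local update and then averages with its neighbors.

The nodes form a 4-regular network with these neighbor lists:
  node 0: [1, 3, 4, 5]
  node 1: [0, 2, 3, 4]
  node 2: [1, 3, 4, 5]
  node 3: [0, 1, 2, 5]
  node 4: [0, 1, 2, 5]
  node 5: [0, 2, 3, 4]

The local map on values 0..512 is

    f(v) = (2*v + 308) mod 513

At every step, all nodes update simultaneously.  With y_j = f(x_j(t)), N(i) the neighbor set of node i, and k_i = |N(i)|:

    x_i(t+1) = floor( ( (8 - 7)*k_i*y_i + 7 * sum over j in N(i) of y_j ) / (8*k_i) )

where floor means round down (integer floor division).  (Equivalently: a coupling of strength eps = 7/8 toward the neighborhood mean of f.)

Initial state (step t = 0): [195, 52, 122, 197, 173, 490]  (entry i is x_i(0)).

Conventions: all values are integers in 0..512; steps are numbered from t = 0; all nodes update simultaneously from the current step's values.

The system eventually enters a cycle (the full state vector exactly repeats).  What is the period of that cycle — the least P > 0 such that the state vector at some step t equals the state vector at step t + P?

Answer: 18
Key observation: The state at step 11, [495, 495, 495, 495, 495, 495], reappears at step 29 — and no state repeats earlier — so the cycle the system enters has period 18.

Derivation:
t=0: [195, 52, 122, 197, 173, 490]
t=1: [242, 172, 224, 220, 214, 153]
t=2: [187, 231, 183, 196, 194, 227]
t=3: [212, 185, 211, 206, 205, 184]
t=4: [189, 206, 189, 193, 192, 205]
t=5: [190, 180, 190, 188, 188, 180]
t=6: [164, 170, 164, 165, 165, 170]
t=7: [129, 125, 129, 128, 128, 125]
t=8: [48, 51, 48, 49, 49, 51]
t=9: [407, 405, 407, 406, 406, 405]
t=10: [93, 94, 93, 94, 94, 94]
t=11: [495, 495, 495, 495, 495, 495]
t=12: [272, 272, 272, 272, 272, 272]
t=13: [339, 339, 339, 339, 339, 339]
t=14: [473, 473, 473, 473, 473, 473]
t=15: [228, 228, 228, 228, 228, 228]
t=16: [251, 251, 251, 251, 251, 251]
t=17: [297, 297, 297, 297, 297, 297]
t=18: [389, 389, 389, 389, 389, 389]
t=19: [60, 60, 60, 60, 60, 60]
t=20: [428, 428, 428, 428, 428, 428]
t=21: [138, 138, 138, 138, 138, 138]
t=22: [71, 71, 71, 71, 71, 71]
t=23: [450, 450, 450, 450, 450, 450]
t=24: [182, 182, 182, 182, 182, 182]
t=25: [159, 159, 159, 159, 159, 159]
t=26: [113, 113, 113, 113, 113, 113]
t=27: [21, 21, 21, 21, 21, 21]
t=28: [350, 350, 350, 350, 350, 350]
t=29: [495, 495, 495, 495, 495, 495]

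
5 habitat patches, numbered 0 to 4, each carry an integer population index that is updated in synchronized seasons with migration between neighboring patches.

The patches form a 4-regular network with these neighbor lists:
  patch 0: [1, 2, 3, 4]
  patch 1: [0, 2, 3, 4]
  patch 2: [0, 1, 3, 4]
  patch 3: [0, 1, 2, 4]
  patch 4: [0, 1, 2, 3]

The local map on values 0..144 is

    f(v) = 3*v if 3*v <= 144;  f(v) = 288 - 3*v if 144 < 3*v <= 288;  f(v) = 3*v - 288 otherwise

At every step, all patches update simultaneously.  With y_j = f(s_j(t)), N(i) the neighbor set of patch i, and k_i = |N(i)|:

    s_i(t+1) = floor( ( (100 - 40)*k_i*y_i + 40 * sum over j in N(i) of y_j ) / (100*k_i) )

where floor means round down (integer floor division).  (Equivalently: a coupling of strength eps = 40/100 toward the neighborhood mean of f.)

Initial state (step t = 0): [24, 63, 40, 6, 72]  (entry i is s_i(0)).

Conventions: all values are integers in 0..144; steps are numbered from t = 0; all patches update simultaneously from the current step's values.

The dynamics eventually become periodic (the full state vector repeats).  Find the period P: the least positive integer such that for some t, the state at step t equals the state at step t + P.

Answer: 14
Key observation: The state at step 63, [57, 58, 57, 57, 57], reappears at step 77 — and no state repeats earlier — so the cycle the system enters has period 14.

Derivation:
t=0: [24, 63, 40, 6, 72]
t=1: [74, 87, 98, 47, 74]
t=2: [63, 44, 33, 101, 63]
t=3: [93, 110, 93, 51, 93]
t=4: [24, 41, 24, 87, 24]
t=5: [72, 98, 72, 50, 72]
t=6: [72, 39, 72, 105, 72]
t=7: [72, 94, 72, 49, 72]
t=8: [72, 39, 72, 106, 72]
t=9: [72, 94, 72, 51, 72]
t=10: [71, 38, 71, 103, 71]
t=11: [73, 93, 73, 46, 73]
t=12: [69, 39, 69, 104, 69]
t=13: [78, 96, 78, 50, 78]
t=14: [57, 30, 57, 99, 57]
t=15: [103, 90, 103, 49, 103]
t=16: [32, 31, 32, 92, 32]
t=17: [87, 85, 87, 45, 87]
t=18: [38, 41, 38, 92, 38]
t=19: [104, 109, 104, 53, 104]
t=20: [36, 43, 36, 88, 36]
t=21: [101, 112, 101, 59, 101]
t=22: [27, 44, 27, 75, 27]
t=23: [84, 109, 84, 75, 84]
t=24: [39, 40, 39, 52, 39]
t=25: [118, 120, 118, 126, 118]
t=26: [69, 72, 69, 81, 69]
t=27: [76, 72, 76, 58, 76]
t=28: [66, 72, 66, 93, 66]
t=29: [80, 71, 80, 39, 80]
t=30: [57, 71, 57, 92, 57]
t=31: [102, 81, 102, 49, 102]
t=32: [33, 46, 33, 94, 33]
t=33: [93, 113, 93, 47, 93]
t=34: [26, 47, 26, 92, 26]
t=35: [77, 109, 77, 44, 77]
t=36: [62, 53, 62, 100, 62]
t=37: [95, 109, 95, 50, 95]
t=38: [20, 38, 20, 87, 20]
t=39: [62, 89, 62, 45, 62]
t=40: [97, 56, 97, 113, 97]
t=41: [19, 78, 19, 43, 19]
t=42: [63, 62, 63, 99, 63]
t=43: [90, 91, 90, 45, 90]
t=44: [29, 27, 29, 87, 29]
t=45: [80, 77, 80, 50, 80]
t=46: [57, 62, 57, 102, 57]
t=47: [105, 98, 105, 56, 105]
t=48: [34, 23, 34, 80, 34]
t=49: [93, 76, 93, 66, 93]
t=50: [22, 47, 22, 62, 22]
t=51: [77, 114, 77, 95, 77]
t=52: [51, 49, 51, 24, 51]
t=53: [129, 132, 129, 97, 129]
t=54: [90, 94, 90, 42, 90]
t=55: [27, 21, 27, 81, 27]
t=56: [75, 66, 75, 57, 75]
t=57: [71, 84, 71, 98, 71]
t=58: [64, 44, 64, 29, 64]
t=59: [98, 116, 98, 94, 98]
t=60: [11, 38, 11, 11, 11]
t=61: [41, 81, 41, 41, 41]
t=62: [115, 76, 115, 115, 115]
t=63: [57, 58, 57, 57, 57]
t=64: [116, 115, 116, 116, 116]
t=65: [59, 58, 59, 59, 59]
t=66: [111, 112, 111, 111, 111]
t=67: [45, 46, 45, 45, 45]
t=68: [135, 136, 135, 135, 135]
t=69: [117, 118, 117, 117, 117]
t=70: [63, 64, 63, 63, 63]
t=71: [98, 97, 98, 98, 98]
t=72: [5, 4, 5, 5, 5]
t=73: [14, 13, 14, 14, 14]
t=74: [41, 40, 41, 41, 41]
t=75: [122, 121, 122, 122, 122]
t=76: [77, 76, 77, 77, 77]
t=77: [57, 58, 57, 57, 57]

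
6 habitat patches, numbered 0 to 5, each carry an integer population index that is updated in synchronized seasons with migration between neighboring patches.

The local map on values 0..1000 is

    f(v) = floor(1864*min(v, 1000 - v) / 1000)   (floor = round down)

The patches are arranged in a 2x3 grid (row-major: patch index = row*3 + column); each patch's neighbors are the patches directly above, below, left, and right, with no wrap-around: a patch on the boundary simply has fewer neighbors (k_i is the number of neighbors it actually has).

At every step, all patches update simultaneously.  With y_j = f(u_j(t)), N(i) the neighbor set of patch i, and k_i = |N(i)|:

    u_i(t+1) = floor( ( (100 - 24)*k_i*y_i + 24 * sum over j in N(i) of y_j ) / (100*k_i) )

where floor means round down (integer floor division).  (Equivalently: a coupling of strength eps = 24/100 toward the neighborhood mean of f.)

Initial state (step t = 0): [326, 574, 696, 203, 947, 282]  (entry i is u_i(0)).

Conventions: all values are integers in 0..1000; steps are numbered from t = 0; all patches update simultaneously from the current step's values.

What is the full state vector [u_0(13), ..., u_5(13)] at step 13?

Simulating step by step:
t=0: [326, 574, 696, 203, 947, 282]
t=1: [601, 705, 588, 371, 210, 478]
t=2: [713, 569, 755, 661, 467, 815]
t=3: [577, 759, 484, 648, 803, 420]
t=4: [731, 505, 833, 637, 429, 746]
t=5: [572, 829, 403, 669, 772, 492]
t=6: [717, 399, 718, 614, 470, 837]
t=7: [575, 718, 524, 714, 806, 398]
t=8: [728, 562, 826, 543, 418, 712]
t=9: [585, 748, 408, 801, 768, 539]
t=10: [688, 513, 736, 425, 464, 795]
t=11: [645, 844, 528, 775, 823, 453]
t=12: [587, 369, 804, 437, 374, 786]
t=13: [764, 668, 407, 794, 681, 429]

Answer: [764, 668, 407, 794, 681, 429]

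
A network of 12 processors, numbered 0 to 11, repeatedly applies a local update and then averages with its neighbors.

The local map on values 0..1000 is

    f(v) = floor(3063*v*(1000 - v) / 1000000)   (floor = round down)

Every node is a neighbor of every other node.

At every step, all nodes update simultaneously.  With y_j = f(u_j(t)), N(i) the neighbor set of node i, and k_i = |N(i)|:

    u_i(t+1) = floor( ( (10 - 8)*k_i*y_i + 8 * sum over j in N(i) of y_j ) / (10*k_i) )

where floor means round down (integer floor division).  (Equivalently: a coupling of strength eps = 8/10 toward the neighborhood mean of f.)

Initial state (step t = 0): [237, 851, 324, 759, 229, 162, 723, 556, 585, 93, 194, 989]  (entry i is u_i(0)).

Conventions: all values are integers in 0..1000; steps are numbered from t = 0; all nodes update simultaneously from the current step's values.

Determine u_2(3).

Simulating step by step:
t=0: [237, 851, 324, 759, 229, 162, 723, 556, 585, 93, 194, 989]
t=1: [507, 486, 522, 508, 505, 489, 514, 533, 531, 469, 497, 441]
t=2: [763, 763, 763, 763, 763, 763, 763, 763, 763, 763, 763, 762]
t=3: [553, 553, 553, 553, 553, 553, 553, 553, 553, 553, 553, 553]

Answer: u_2(3) = 553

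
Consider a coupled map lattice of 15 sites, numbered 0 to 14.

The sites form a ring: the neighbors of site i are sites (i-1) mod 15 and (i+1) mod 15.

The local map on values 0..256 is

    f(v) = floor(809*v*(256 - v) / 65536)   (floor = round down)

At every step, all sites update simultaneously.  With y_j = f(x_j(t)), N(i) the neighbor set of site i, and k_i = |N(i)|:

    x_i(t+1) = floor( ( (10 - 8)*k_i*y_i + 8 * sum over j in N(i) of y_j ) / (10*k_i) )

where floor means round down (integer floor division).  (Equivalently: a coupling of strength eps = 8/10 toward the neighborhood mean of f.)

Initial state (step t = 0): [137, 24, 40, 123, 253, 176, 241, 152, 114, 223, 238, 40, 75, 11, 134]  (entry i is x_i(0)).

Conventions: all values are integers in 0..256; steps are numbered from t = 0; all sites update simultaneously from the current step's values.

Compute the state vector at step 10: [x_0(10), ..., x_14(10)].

Answer: [200, 199, 199, 198, 197, 196, 197, 198, 199, 199, 200, 200, 200, 200, 200]

Derivation:
t=0: [137, 24, 40, 123, 253, 176, 241, 152, 114, 223, 238, 40, 75, 11, 134]
t=1: [147, 136, 128, 86, 151, 55, 156, 136, 153, 118, 88, 108, 89, 153, 133]
t=2: [200, 199, 192, 194, 165, 182, 173, 194, 199, 190, 195, 185, 193, 192, 196]
t=3: [141, 143, 145, 164, 162, 178, 161, 156, 148, 145, 155, 150, 155, 148, 144]
t=4: [199, 199, 193, 191, 180, 184, 182, 192, 195, 195, 196, 193, 195, 196, 198]
t=5: [140, 144, 147, 157, 160, 166, 158, 155, 148, 145, 147, 146, 147, 143, 142]
t=6: [199, 198, 195, 192, 187, 188, 189, 193, 195, 197, 197, 197, 198, 198, 199]
t=7: [140, 142, 146, 152, 155, 157, 154, 150, 146, 144, 143, 142, 141, 140, 140]
t=8: [199, 199, 197, 195, 193, 192, 193, 195, 197, 198, 199, 199, 199, 200, 200]
t=9: [139, 141, 143, 146, 148, 150, 148, 146, 143, 141, 140, 140, 139, 138, 138]
t=10: [200, 199, 199, 198, 197, 196, 197, 198, 199, 199, 200, 200, 200, 200, 200]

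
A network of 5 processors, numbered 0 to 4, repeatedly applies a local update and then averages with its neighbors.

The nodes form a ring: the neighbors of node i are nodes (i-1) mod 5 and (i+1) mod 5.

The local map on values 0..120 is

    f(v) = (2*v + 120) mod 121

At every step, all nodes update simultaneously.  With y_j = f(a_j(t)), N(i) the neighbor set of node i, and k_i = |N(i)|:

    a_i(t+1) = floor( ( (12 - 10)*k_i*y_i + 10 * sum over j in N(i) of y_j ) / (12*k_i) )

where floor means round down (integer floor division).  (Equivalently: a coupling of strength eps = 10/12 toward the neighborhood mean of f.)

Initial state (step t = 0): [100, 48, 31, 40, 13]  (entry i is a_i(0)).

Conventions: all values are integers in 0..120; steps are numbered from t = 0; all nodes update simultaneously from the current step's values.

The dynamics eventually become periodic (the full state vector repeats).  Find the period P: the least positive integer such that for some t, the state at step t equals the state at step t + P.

Answer: 10
Key observation: The state at step 101, [44, 45, 47, 47, 45], reappears at step 111 — and no state repeats earlier — so the cycle the system enters has period 10.

Derivation:
t=0: [100, 48, 31, 40, 13]
t=1: [63, 73, 82, 49, 69]
t=2: [17, 23, 57, 40, 44]
t=3: [60, 68, 70, 96, 61]
t=4: [25, 59, 38, 19, 78]
t=5: [71, 71, 76, 51, 41]
t=6: [45, 24, 55, 63, 63]
t=7: [36, 90, 39, 47, 39]
t=8: [68, 71, 75, 79, 81]
t=9: [27, 20, 28, 34, 27]
t=10: [47, 51, 53, 56, 58]
t=11: [105, 99, 105, 110, 104]
t=12: [82, 86, 87, 88, 91]
t=13: [52, 47, 52, 55, 50]
t=14: [97, 101, 101, 102, 104]
t=15: [81, 76, 80, 82, 78]
t=16: [33, 37, 36, 37, 39]
t=17: [73, 68, 72, 73, 70]
t=18: [17, 21, 19, 20, 23]
t=19: [41, 36, 39, 40, 37]
t=20: [73, 77, 75, 75, 78]
t=21: [31, 27, 29, 30, 27]
t=22: [54, 58, 56, 55, 58]
t=23: [113, 110, 111, 112, 109]
t=24: [98, 101, 100, 98, 101]
t=25: [79, 76, 77, 78, 75]
t=26: [30, 33, 32, 30, 33]
t=27: [64, 61, 62, 63, 60]
t=28: [50, 3, 2, 51, 24]
t=29: [38, 43, 44, 37, 91]
t=30: [72, 81, 80, 73, 71]
t=31: [28, 31, 33, 28, 22]
t=32: [52, 60, 59, 54, 53]
t=33: [110, 111, 113, 110, 105]
t=34: [94, 100, 99, 96, 96]
t=35: [72, 72, 74, 72, 68]
t=36: [18, 23, 22, 20, 20]
t=37: [40, 40, 42, 40, 37]
t=38: [76, 80, 79, 78, 78]
t=39: [35, 33, 36, 34, 32]
t=40: [64, 69, 66, 67, 67]
t=41: [12, 9, 13, 11, 9]
t=42: [18, 22, 20, 21, 21]
t=43: [40, 38, 41, 40, 38]
t=44: [75, 79, 77, 78, 78]
t=45: [33, 31, 34, 33, 31]
t=46: [61, 65, 63, 64, 64]
t=47: [5, 3, 6, 5, 3]
t=48: [5, 9, 7, 8, 8]
t=49: [14, 12, 15, 14, 12]
t=50: [23, 27, 25, 26, 26]
t=51: [50, 48, 51, 50, 48]
t=52: [95, 99, 97, 98, 98]
t=53: [73, 71, 74, 73, 71]
t=54: [20, 24, 22, 23, 23]
t=55: [44, 42, 45, 44, 42]
t=56: [83, 87, 85, 86, 86]
t=57: [49, 47, 50, 49, 47]
t=58: [93, 97, 95, 96, 96]
t=59: [69, 67, 70, 69, 67]
t=60: [12, 16, 14, 15, 15]
t=61: [28, 26, 29, 28, 26]
t=62: [51, 55, 53, 54, 54]
t=63: [106, 104, 107, 106, 104]
t=64: [86, 90, 88, 89, 89]
t=65: [55, 53, 56, 55, 53]
t=66: [105, 109, 107, 108, 108]
t=67: [93, 91, 94, 93, 91]
t=68: [60, 64, 62, 63, 63]
t=69: [24, 51, 4, 3, 51]
t=70: [92, 39, 45, 45, 38]
t=71: [73, 75, 84, 83, 75]
t=72: [27, 33, 37, 38, 33]
t=73: [63, 63, 70, 70, 64]
t=74: [4, 9, 12, 13, 10]
t=75: [16, 15, 21, 21, 16]
t=76: [30, 34, 36, 36, 35]
t=77: [66, 65, 69, 70, 65]
t=78: [8, 12, 13, 13, 13]
t=79: [22, 20, 24, 25, 20]
t=80: [39, 44, 44, 44, 44]
t=81: [85, 82, 87, 87, 82]
t=82: [43, 48, 47, 47, 48]
t=83: [93, 90, 93, 93, 90]
t=84: [59, 63, 61, 61, 63]
t=85: [22, 49, 1, 1, 49]
t=86: [88, 34, 41, 41, 34]
t=87: [64, 67, 75, 75, 67]
t=88: [11, 16, 21, 21, 16]
t=89: [29, 31, 36, 36, 31]
t=90: [60, 63, 66, 66, 63]
t=91: [23, 54, 7, 7, 54]
t=92: [96, 42, 52, 52, 42]
t=93: [80, 85, 94, 94, 85]
t=94: [46, 51, 58, 58, 51]
t=95: [99, 102, 109, 109, 102]
t=96: [81, 85, 90, 90, 85]
t=97: [46, 48, 53, 53, 48]
t=98: [94, 97, 100, 100, 97]
t=99: [71, 72, 75, 75, 72]
t=100: [21, 23, 25, 25, 23]
t=101: [44, 45, 47, 47, 45]
t=102: [88, 89, 91, 91, 89]
t=103: [55, 56, 58, 58, 56]
t=104: [110, 111, 113, 113, 111]
t=105: [99, 100, 102, 102, 100]
t=106: [77, 78, 80, 80, 78]
t=107: [33, 34, 36, 36, 34]
t=108: [66, 67, 69, 69, 67]
t=109: [11, 12, 14, 14, 12]
t=110: [22, 23, 25, 25, 23]
t=111: [44, 45, 47, 47, 45]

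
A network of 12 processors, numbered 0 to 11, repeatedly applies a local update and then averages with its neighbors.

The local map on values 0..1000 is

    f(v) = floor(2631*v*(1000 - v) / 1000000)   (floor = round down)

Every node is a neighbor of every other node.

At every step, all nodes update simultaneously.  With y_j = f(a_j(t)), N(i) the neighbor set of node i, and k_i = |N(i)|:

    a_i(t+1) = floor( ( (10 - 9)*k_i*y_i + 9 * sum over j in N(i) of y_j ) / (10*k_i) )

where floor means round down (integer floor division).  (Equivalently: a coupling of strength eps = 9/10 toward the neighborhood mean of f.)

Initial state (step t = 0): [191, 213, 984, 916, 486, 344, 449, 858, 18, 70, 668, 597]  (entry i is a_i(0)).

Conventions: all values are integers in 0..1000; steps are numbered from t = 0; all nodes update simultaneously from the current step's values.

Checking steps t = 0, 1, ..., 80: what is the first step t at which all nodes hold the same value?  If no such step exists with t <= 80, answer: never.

Simulating step by step:
t=0: [191, 213, 984, 916, 486, 344, 449, 858, 18, 70, 668, 597]  (not all equal)
t=1: [395, 396, 388, 391, 399, 398, 399, 393, 388, 391, 398, 399]  (not all equal)
t=2: [627, 627, 627, 627, 627, 627, 627, 627, 627, 627, 627, 627]  (all equal)

Answer: 2
Key observation: Synchronization is absorbing here: once all nodes are equal they stay equal, and step 2 is the first all-equal step.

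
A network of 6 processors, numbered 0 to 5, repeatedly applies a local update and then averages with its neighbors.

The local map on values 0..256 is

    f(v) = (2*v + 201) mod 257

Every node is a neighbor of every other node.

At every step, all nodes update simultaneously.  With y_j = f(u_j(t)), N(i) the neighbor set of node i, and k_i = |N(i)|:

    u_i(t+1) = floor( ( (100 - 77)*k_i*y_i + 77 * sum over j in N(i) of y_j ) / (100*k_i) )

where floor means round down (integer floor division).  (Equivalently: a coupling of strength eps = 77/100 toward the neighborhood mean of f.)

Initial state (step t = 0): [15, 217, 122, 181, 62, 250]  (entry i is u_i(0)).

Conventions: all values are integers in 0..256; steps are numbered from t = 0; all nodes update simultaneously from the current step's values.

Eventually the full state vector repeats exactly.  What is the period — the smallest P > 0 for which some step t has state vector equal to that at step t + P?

Answer: 16
Key observation: The state at step 3, [135, 135, 135, 135, 135, 135], reappears at step 19 — and no state repeats earlier — so the cycle the system enters has period 16.

Derivation:
t=0: [15, 217, 122, 181, 62, 250]
t=1: [147, 139, 144, 133, 135, 144]
t=2: [225, 224, 225, 223, 223, 225]
t=3: [135, 135, 135, 135, 135, 135]
t=4: [214, 214, 214, 214, 214, 214]
t=5: [115, 115, 115, 115, 115, 115]
t=6: [174, 174, 174, 174, 174, 174]
t=7: [35, 35, 35, 35, 35, 35]
t=8: [14, 14, 14, 14, 14, 14]
t=9: [229, 229, 229, 229, 229, 229]
t=10: [145, 145, 145, 145, 145, 145]
t=11: [234, 234, 234, 234, 234, 234]
t=12: [155, 155, 155, 155, 155, 155]
t=13: [254, 254, 254, 254, 254, 254]
t=14: [195, 195, 195, 195, 195, 195]
t=15: [77, 77, 77, 77, 77, 77]
t=16: [98, 98, 98, 98, 98, 98]
t=17: [140, 140, 140, 140, 140, 140]
t=18: [224, 224, 224, 224, 224, 224]
t=19: [135, 135, 135, 135, 135, 135]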